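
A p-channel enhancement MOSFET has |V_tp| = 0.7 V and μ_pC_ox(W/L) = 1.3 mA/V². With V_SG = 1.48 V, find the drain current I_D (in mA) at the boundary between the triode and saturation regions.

I_D = 0.395 mA

At the boundary V_SD = V_ov = V_SG − |V_tp| = 1.48 − 0.7 = 0.78 V.
I_D = ½ k_p V_ov² = 0.5 × 1.3 × 0.78² = 0.395 mA.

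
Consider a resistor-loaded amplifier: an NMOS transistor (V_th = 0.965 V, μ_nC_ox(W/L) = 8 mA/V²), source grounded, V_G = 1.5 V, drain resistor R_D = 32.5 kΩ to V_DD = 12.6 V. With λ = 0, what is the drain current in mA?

I_D = 0.385 mA

V_GS = V_G = 1.5 V, so V_ov = 1.5 − 0.965 = 0.535 V.
Assume saturation: I_D = ½ k_n V_ov² = 0.5 × 8 × 0.535² = 1.14 mA, giving V_DS = V_DD − I_D R_D = 12.6 − 1.14 × 32.5 = -24.6 V.
But -24.6 V < V_ov = 0.535 V, so the device is actually in triode.
In triode I_D = k_n[V_ov V_DS − ½ V_DS²] and I_D = (V_DD − V_DS)/R_D. Equating: 130 V_DS² − 140.1 V_DS + 12.6 = 0, giving V_DS = 0.099 V (the root below V_ov).
I_D = (12.6 − 0.099) / 32.5 = 0.385 mA.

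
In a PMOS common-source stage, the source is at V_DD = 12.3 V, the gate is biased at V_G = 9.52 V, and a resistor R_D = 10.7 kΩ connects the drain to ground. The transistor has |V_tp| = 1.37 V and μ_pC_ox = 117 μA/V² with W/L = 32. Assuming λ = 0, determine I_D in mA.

V_SG = V_DD − V_G = 12.3 − 9.52 = 2.78 V, so V_ov = 2.78 − 1.37 = 1.41 V.
k_p = μ_pC_ox · (W/L) = 3.744 mA/V².
Assume saturation: I_D = ½ k_p V_ov² = 0.5 × 3.744 × 1.41² = 3.72 mA, giving V_SD = V_DD − I_D R_D = 12.3 − 3.72 × 10.7 = -27.5 V.
But -27.5 V < V_ov = 1.41 V, so the device is actually in triode.
In triode I_D = k_p[V_ov V_SD − ½ V_SD²] and I_D = (V_DD − V_SD)/R_D. Equating: 20 V_SD² − 57.49 V_SD + 12.3 = 0, giving V_SD = 0.233 V (the root below V_ov).
I_D = (12.3 − 0.233) / 10.7 = 1.13 mA.

I_D = 1.13 mA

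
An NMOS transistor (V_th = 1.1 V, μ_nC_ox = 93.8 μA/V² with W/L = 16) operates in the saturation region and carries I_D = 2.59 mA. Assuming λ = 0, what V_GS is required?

V_GS = 2.96 V

k_n = μ_nC_ox · (W/L) = 1.501 mA/V².
In saturation I_D = ½ k_n (V_GS − V_th)², so V_GS − V_th = √(2 I_D / k_n) = √(2 × 2.59 / 1.501) = 1.86 V.
V_GS = 1.1 + 1.86 = 2.96 V.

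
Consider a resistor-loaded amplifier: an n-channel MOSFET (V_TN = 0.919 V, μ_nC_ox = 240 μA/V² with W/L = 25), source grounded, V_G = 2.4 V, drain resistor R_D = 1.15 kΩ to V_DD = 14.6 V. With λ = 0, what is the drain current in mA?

V_GS = V_G = 2.4 V, so V_ov = 2.4 − 0.919 = 1.48 V.
k_n = μ_nC_ox · (W/L) = 6 mA/V².
Assume saturation: I_D = ½ k_n V_ov² = 0.5 × 6 × 1.48² = 6.58 mA, giving V_DS = V_DD − I_D R_D = 14.6 − 6.58 × 1.15 = 7.03 V.
V_DS = 7.03 V ≥ V_ov = 1.48 V, confirming saturation.

I_D = 6.58 mA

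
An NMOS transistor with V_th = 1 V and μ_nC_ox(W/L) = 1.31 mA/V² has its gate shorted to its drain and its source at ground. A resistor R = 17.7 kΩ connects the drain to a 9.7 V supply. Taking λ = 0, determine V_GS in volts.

V_GS = 1.82 V

With gate tied to drain, V_GS = V_DS ≥ V_GS − V_th, so the device is in saturation.
KCL at the drain: ½ k_n (V_GS − V_th)² = (V_DD − V_GS)/R.
Let x = V_GS − 1. Then 11.6 x² + x − 8.7 = 0, giving x = 0.824 V (positive root), so V_GS = 1.82 V.
I_D = (V_DD − V_GS)/R = (9.7 − 1.82) / 17.7 = 0.445 mA.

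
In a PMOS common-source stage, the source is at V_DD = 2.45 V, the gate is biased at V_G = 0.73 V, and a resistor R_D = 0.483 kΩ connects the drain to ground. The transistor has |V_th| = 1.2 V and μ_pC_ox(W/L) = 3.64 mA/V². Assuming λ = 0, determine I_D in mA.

V_SG = V_DD − V_G = 2.45 − 0.73 = 1.72 V, so V_ov = 1.72 − 1.2 = 0.52 V.
Assume saturation: I_D = ½ k_p V_ov² = 0.5 × 3.64 × 0.52² = 0.492 mA, giving V_SD = V_DD − I_D R_D = 2.45 − 0.492 × 0.483 = 2.21 V.
V_SD = 2.21 V ≥ V_ov = 0.52 V, confirming saturation.

I_D = 0.492 mA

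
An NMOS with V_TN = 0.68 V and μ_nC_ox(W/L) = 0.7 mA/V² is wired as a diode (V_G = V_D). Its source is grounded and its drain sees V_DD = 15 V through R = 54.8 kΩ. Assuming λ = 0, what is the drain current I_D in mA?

I_D = 0.246 mA

With gate tied to drain, V_GS = V_DS ≥ V_GS − V_TN, so the device is in saturation.
KCL at the drain: ½ k_n (V_GS − V_TN)² = (V_DD − V_GS)/R.
Let x = V_GS − 0.68. Then 19.2 x² + x − 14.32 = 0, giving x = 0.838 V (positive root), so V_GS = 1.52 V.
I_D = (V_DD − V_GS)/R = (15 − 1.52) / 54.8 = 0.246 mA.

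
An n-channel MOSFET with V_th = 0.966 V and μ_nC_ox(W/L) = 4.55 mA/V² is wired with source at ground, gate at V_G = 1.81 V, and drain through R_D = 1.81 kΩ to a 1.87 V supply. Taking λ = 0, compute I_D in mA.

I_D = 0.882 mA

V_GS = V_G = 1.81 V, so V_ov = 1.81 − 0.966 = 0.844 V.
Assume saturation: I_D = ½ k_n V_ov² = 0.5 × 4.55 × 0.844² = 1.62 mA, giving V_DS = V_DD − I_D R_D = 1.87 − 1.62 × 1.81 = -1.06 V.
But -1.06 V < V_ov = 0.844 V, so the device is actually in triode.
In triode I_D = k_n[V_ov V_DS − ½ V_DS²] and I_D = (V_DD − V_DS)/R_D. Equating: 4.12 V_DS² − 7.951 V_DS + 1.87 = 0, giving V_DS = 0.274 V (the root below V_ov).
I_D = (1.87 − 0.274) / 1.81 = 0.882 mA.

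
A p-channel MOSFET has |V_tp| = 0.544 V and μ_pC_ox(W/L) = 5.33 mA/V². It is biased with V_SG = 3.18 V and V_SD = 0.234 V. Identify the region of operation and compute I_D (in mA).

V_ov = V_SG − |V_tp| = 3.18 − 0.544 = 2.64 V.
Since V_SD = 0.234 V < V_ov = 2.64 V, the device is in the triode region.
I_D = k_p [V_ov · V_SD − ½ V_SD²] = 5.33 × [2.64 × 0.234 − 0.5 × 0.234²] = 3.14 mA.

Triode; I_D = 3.14 mA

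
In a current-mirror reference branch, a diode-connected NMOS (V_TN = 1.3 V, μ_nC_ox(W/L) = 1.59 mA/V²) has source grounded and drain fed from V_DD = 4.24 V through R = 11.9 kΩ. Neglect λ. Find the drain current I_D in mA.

I_D = 0.204 mA

With gate tied to drain, V_GS = V_DS ≥ V_GS − V_TN, so the device is in saturation.
KCL at the drain: ½ k_n (V_GS − V_TN)² = (V_DD − V_GS)/R.
Let x = V_GS − 1.3. Then 9.46 x² + x − 2.94 = 0, giving x = 0.507 V (positive root), so V_GS = 1.81 V.
I_D = (V_DD − V_GS)/R = (4.24 − 1.81) / 11.9 = 0.204 mA.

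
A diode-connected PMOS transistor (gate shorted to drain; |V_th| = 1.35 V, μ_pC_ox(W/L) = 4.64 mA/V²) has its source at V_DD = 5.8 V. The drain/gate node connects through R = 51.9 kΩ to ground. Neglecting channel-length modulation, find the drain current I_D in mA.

With gate tied to drain, V_SG = V_SD ≥ V_SG − |V_th|, so the device is in saturation.
KCL at the drain: ½ k_p (V_SG − |V_th|)² = (V_DD − V_SG)/R.
Let x = V_SG − 1.35. Then 120 x² + x − 4.45 = 0, giving x = 0.188 V (positive root), so V_SG = 1.54 V.
I_D = (V_DD − V_SG)/R = (5.8 − 1.54) / 51.9 = 0.0821 mA.

I_D = 0.0821 mA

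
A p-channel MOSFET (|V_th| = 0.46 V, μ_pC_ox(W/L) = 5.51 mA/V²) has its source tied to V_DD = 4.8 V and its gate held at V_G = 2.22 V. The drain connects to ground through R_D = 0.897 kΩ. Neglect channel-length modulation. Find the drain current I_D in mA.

V_SG = V_DD − V_G = 4.8 − 2.22 = 2.58 V, so V_ov = 2.58 − 0.46 = 2.12 V.
Assume saturation: I_D = ½ k_p V_ov² = 0.5 × 5.51 × 2.12² = 12.4 mA, giving V_SD = V_DD − I_D R_D = 4.8 − 12.4 × 0.897 = -6.31 V.
But -6.31 V < V_ov = 2.12 V, so the device is actually in triode.
In triode I_D = k_p[V_ov V_SD − ½ V_SD²] and I_D = (V_DD − V_SD)/R_D. Equating: 2.47 V_SD² − 11.48 V_SD + 4.8 = 0, giving V_SD = 0.465 V (the root below V_ov).
I_D = (4.8 − 0.465) / 0.897 = 4.83 mA.

I_D = 4.83 mA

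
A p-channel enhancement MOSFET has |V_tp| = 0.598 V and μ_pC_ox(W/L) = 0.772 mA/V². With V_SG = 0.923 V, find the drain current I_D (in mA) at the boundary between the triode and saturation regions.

I_D = 0.0408 mA

At the boundary V_SD = V_ov = V_SG − |V_tp| = 0.923 − 0.598 = 0.325 V.
I_D = ½ k_p V_ov² = 0.5 × 0.772 × 0.325² = 0.0408 mA.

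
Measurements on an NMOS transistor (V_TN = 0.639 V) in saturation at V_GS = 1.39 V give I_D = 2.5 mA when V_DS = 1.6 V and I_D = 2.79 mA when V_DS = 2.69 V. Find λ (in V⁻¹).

λ = 0.128 V⁻¹

With V_GS fixed, I_D ∝ (1 + λ V_DS) in saturation, so I_D2/I_D1 = (1 + λ V_DS2)/(1 + λ V_DS1).
2.79/2.5 = 1.116 = (1 + 2.69 λ)/(1 + 1.6 λ).
Solving: λ (I_D1 V_DS2 − I_D2 V_DS1) = I_D2 − I_D1, so λ = (2.79 − 2.5) / (2.5 × 2.69 − 2.79 × 1.6) = 0.29 / 2.26 = 0.128 V⁻¹.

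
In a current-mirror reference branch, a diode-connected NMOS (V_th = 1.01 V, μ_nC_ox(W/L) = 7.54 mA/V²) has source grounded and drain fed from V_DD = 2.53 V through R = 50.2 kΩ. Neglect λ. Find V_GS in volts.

V_GS = 1.10 V

With gate tied to drain, V_GS = V_DS ≥ V_GS − V_th, so the device is in saturation.
KCL at the drain: ½ k_n (V_GS − V_th)² = (V_DD − V_GS)/R.
Let x = V_GS − 1.01. Then 189 x² + x − 1.52 = 0, giving x = 0.087 V (positive root), so V_GS = 1.1 V.
I_D = (V_DD − V_GS)/R = (2.53 − 1.1) / 50.2 = 0.0285 mA.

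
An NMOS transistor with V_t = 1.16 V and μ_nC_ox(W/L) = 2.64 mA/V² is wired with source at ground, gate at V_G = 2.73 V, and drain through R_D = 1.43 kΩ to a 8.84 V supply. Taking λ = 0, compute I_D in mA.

V_GS = V_G = 2.73 V, so V_ov = 2.73 − 1.16 = 1.57 V.
Assume saturation: I_D = ½ k_n V_ov² = 0.5 × 2.64 × 1.57² = 3.25 mA, giving V_DS = V_DD − I_D R_D = 8.84 − 3.25 × 1.43 = 4.19 V.
V_DS = 4.19 V ≥ V_ov = 1.57 V, confirming saturation.

I_D = 3.25 mA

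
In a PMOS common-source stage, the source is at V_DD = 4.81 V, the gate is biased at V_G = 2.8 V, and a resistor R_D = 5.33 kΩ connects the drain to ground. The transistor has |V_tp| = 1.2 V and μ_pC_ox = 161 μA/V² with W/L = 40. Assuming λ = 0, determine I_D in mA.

I_D = 0.867 mA

V_SG = V_DD − V_G = 4.81 − 2.8 = 2.01 V, so V_ov = 2.01 − 1.2 = 0.81 V.
k_p = μ_pC_ox · (W/L) = 6.44 mA/V².
Assume saturation: I_D = ½ k_p V_ov² = 0.5 × 6.44 × 0.81² = 2.11 mA, giving V_SD = V_DD − I_D R_D = 4.81 − 2.11 × 5.33 = -6.45 V.
But -6.45 V < V_ov = 0.81 V, so the device is actually in triode.
In triode I_D = k_p[V_ov V_SD − ½ V_SD²] and I_D = (V_DD − V_SD)/R_D. Equating: 17.2 V_SD² − 28.8 V_SD + 4.81 = 0, giving V_SD = 0.188 V (the root below V_ov).
I_D = (4.81 − 0.188) / 5.33 = 0.867 mA.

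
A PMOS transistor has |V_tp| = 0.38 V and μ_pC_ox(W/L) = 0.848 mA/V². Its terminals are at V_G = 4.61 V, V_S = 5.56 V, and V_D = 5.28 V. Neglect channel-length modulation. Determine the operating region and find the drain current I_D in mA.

Triode; I_D = 0.102 mA

V_SG = V_S − V_G = 5.56 − 4.61 = 0.95 V; V_SD = V_S − V_D = 5.56 − 5.28 = 0.28 V.
V_ov = V_SG − |V_tp| = 0.95 − 0.38 = 0.57 V.
Since V_SD = 0.28 V < V_ov = 0.57 V, the device is in the triode region.
I_D = k_p [V_ov · V_SD − ½ V_SD²] = 0.848 × [0.57 × 0.28 − 0.5 × 0.28²] = 0.102 mA.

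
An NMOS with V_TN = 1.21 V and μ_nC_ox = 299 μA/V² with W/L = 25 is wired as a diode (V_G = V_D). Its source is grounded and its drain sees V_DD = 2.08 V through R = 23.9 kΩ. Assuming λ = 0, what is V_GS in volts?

With gate tied to drain, V_GS = V_DS ≥ V_GS − V_TN, so the device is in saturation.
k_n = μ_nC_ox · (W/L) = 7.475 mA/V².
KCL at the drain: ½ k_n (V_GS − V_TN)² = (V_DD − V_GS)/R.
Let x = V_GS − 1.21. Then 89.3 x² + x − 0.87 = 0, giving x = 0.0933 V (positive root), so V_GS = 1.3 V.
I_D = (V_DD − V_GS)/R = (2.08 − 1.3) / 23.9 = 0.0325 mA.

V_GS = 1.30 V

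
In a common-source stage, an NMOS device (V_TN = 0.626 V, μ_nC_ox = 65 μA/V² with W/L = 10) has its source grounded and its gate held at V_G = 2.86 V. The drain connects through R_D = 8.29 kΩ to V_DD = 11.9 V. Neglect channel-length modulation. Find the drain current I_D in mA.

I_D = 1.29 mA

V_GS = V_G = 2.86 V, so V_ov = 2.86 − 0.626 = 2.23 V.
k_n = μ_nC_ox · (W/L) = 0.65 mA/V².
Assume saturation: I_D = ½ k_n V_ov² = 0.5 × 0.65 × 2.23² = 1.62 mA, giving V_DS = V_DD − I_D R_D = 11.9 − 1.62 × 8.29 = -1.55 V.
But -1.55 V < V_ov = 2.23 V, so the device is actually in triode.
In triode I_D = k_n[V_ov V_DS − ½ V_DS²] and I_D = (V_DD − V_DS)/R_D. Equating: 2.69 V_DS² − 13.04 V_DS + 11.9 = 0, giving V_DS = 1.22 V (the root below V_ov).
I_D = (11.9 − 1.22) / 8.29 = 1.29 mA.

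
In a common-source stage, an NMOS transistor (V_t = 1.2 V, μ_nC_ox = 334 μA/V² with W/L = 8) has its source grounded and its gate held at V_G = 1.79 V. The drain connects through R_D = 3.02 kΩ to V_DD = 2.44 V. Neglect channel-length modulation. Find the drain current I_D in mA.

I_D = 0.465 mA

V_GS = V_G = 1.79 V, so V_ov = 1.79 − 1.2 = 0.59 V.
k_n = μ_nC_ox · (W/L) = 2.672 mA/V².
Assume saturation: I_D = ½ k_n V_ov² = 0.5 × 2.672 × 0.59² = 0.465 mA, giving V_DS = V_DD − I_D R_D = 2.44 − 0.465 × 3.02 = 1.04 V.
V_DS = 1.04 V ≥ V_ov = 0.59 V, confirming saturation.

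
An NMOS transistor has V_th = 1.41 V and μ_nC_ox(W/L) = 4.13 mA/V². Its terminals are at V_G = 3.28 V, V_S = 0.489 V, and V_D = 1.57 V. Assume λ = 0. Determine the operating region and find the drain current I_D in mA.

V_GS = V_G − V_S = 3.28 − 0.489 = 2.79 V; V_DS = V_D − V_S = 1.57 − 0.489 = 1.08 V.
V_ov = V_GS − V_th = 2.79 − 1.41 = 1.38 V.
Since V_DS = 1.08 V < V_ov = 1.38 V, the device is in the triode region.
I_D = k_n [V_ov · V_DS − ½ V_DS²] = 4.13 × [1.38 × 1.08 − 0.5 × 1.08²] = 3.75 mA.

Triode; I_D = 3.75 mA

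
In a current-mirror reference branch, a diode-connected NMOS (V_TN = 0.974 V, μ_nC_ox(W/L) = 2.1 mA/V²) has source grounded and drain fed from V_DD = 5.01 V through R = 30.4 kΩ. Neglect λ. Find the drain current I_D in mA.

I_D = 0.122 mA

With gate tied to drain, V_GS = V_DS ≥ V_GS − V_TN, so the device is in saturation.
KCL at the drain: ½ k_n (V_GS − V_TN)² = (V_DD − V_GS)/R.
Let x = V_GS − 0.974. Then 31.9 x² + x − 4.036 = 0, giving x = 0.34 V (positive root), so V_GS = 1.31 V.
I_D = (V_DD − V_GS)/R = (5.01 − 1.31) / 30.4 = 0.122 mA.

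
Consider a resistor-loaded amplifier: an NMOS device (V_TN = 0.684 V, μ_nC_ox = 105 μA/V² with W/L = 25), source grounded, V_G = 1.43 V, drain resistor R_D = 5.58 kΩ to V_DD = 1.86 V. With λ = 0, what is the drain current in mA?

V_GS = V_G = 1.43 V, so V_ov = 1.43 − 0.684 = 0.746 V.
k_n = μ_nC_ox · (W/L) = 2.625 mA/V².
Assume saturation: I_D = ½ k_n V_ov² = 0.5 × 2.625 × 0.746² = 0.73 mA, giving V_DS = V_DD − I_D R_D = 1.86 − 0.73 × 5.58 = -2.22 V.
But -2.22 V < V_ov = 0.746 V, so the device is actually in triode.
In triode I_D = k_n[V_ov V_DS − ½ V_DS²] and I_D = (V_DD − V_DS)/R_D. Equating: 7.32 V_DS² − 11.93 V_DS + 1.86 = 0, giving V_DS = 0.175 V (the root below V_ov).
I_D = (1.86 − 0.175) / 5.58 = 0.302 mA.

I_D = 0.302 mA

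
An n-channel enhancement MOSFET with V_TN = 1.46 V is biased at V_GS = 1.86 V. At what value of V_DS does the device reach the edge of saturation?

V_DS,sat = 0.400 V

The boundary between triode and saturation is V_DS = V_GS − V_TN = V_ov.
V_ov = 1.86 − 1.46 = 0.4 V.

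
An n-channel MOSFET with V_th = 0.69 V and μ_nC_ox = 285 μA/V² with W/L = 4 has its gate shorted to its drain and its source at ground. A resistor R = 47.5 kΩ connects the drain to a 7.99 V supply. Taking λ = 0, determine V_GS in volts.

With gate tied to drain, V_GS = V_DS ≥ V_GS − V_th, so the device is in saturation.
k_n = μ_nC_ox · (W/L) = 1.14 mA/V².
KCL at the drain: ½ k_n (V_GS − V_th)² = (V_DD − V_GS)/R.
Let x = V_GS − 0.69. Then 27.1 x² + x − 7.3 = 0, giving x = 0.501 V (positive root), so V_GS = 1.19 V.
I_D = (V_DD − V_GS)/R = (7.99 − 1.19) / 47.5 = 0.143 mA.

V_GS = 1.19 V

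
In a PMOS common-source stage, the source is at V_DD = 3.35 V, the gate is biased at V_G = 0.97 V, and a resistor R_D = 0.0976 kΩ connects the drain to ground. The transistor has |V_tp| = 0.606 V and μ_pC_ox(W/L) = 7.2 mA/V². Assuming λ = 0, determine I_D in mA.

I_D = 11.3 mA

V_SG = V_DD − V_G = 3.35 − 0.97 = 2.38 V, so V_ov = 2.38 − 0.606 = 1.77 V.
Assume saturation: I_D = ½ k_p V_ov² = 0.5 × 7.2 × 1.77² = 11.3 mA, giving V_SD = V_DD − I_D R_D = 3.35 − 11.3 × 0.0976 = 2.24 V.
V_SD = 2.24 V ≥ V_ov = 1.77 V, confirming saturation.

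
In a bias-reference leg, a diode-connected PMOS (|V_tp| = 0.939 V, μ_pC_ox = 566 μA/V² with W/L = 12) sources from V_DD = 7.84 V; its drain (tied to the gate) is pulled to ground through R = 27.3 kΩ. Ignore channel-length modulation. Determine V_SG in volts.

V_SG = 1.21 V

With gate tied to drain, V_SG = V_SD ≥ V_SG − |V_tp|, so the device is in saturation.
k_p = μ_pC_ox · (W/L) = 6.792 mA/V².
KCL at the drain: ½ k_p (V_SG − |V_tp|)² = (V_DD − V_SG)/R.
Let x = V_SG − 0.939. Then 92.7 x² + x − 6.901 = 0, giving x = 0.267 V (positive root), so V_SG = 1.21 V.
I_D = (V_DD − V_SG)/R = (7.84 − 1.21) / 27.3 = 0.243 mA.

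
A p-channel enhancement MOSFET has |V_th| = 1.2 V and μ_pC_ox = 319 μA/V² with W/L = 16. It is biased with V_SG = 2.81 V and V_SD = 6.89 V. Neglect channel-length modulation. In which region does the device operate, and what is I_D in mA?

k_p = μ_pC_ox · (W/L) = 5.104 mA/V².
V_ov = V_SG − |V_th| = 2.81 − 1.2 = 1.61 V.
Since V_SD = 6.89 V ≥ V_ov = 1.61 V, the device is in saturation.
I_D = ½ k_p V_ov² = 0.5 × 5.104 × 1.61² = 6.62 mA.

Saturation; I_D = 6.62 mA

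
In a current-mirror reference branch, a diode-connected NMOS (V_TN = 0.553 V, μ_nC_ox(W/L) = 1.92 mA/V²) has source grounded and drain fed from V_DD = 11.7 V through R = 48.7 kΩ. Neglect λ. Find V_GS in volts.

With gate tied to drain, V_GS = V_DS ≥ V_GS − V_TN, so the device is in saturation.
KCL at the drain: ½ k_n (V_GS − V_TN)² = (V_DD − V_GS)/R.
Let x = V_GS − 0.553. Then 46.8 x² + x − 11.15 = 0, giving x = 0.478 V (positive root), so V_GS = 1.03 V.
I_D = (V_DD − V_GS)/R = (11.7 − 1.03) / 48.7 = 0.219 mA.

V_GS = 1.03 V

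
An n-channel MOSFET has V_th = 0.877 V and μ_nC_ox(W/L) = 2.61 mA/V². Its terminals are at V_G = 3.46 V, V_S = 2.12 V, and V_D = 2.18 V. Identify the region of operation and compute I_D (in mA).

Triode; I_D = 0.0678 mA

V_GS = V_G − V_S = 3.46 − 2.12 = 1.34 V; V_DS = V_D − V_S = 2.18 − 2.12 = 0.06 V.
V_ov = V_GS − V_th = 1.34 − 0.877 = 0.463 V.
Since V_DS = 0.06 V < V_ov = 0.463 V, the device is in the triode region.
I_D = k_n [V_ov · V_DS − ½ V_DS²] = 2.61 × [0.463 × 0.06 − 0.5 × 0.06²] = 0.0678 mA.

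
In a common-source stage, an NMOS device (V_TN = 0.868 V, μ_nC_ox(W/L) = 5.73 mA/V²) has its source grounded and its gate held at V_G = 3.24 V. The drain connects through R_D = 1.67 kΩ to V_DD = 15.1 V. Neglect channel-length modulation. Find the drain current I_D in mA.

V_GS = V_G = 3.24 V, so V_ov = 3.24 − 0.868 = 2.37 V.
Assume saturation: I_D = ½ k_n V_ov² = 0.5 × 5.73 × 2.37² = 16.1 mA, giving V_DS = V_DD − I_D R_D = 15.1 − 16.1 × 1.67 = -11.8 V.
But -11.8 V < V_ov = 2.37 V, so the device is actually in triode.
In triode I_D = k_n[V_ov V_DS − ½ V_DS²] and I_D = (V_DD − V_DS)/R_D. Equating: 4.78 V_DS² − 23.7 V_DS + 15.1 = 0, giving V_DS = 0.751 V (the root below V_ov).
I_D = (15.1 − 0.751) / 1.67 = 8.59 mA.

I_D = 8.59 mA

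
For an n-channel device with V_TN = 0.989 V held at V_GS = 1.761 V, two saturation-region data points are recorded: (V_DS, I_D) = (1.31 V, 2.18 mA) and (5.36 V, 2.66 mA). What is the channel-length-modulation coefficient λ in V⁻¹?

λ = 0.0585 V⁻¹

With V_GS fixed, I_D ∝ (1 + λ V_DS) in saturation, so I_D2/I_D1 = (1 + λ V_DS2)/(1 + λ V_DS1).
2.66/2.18 = 1.22 = (1 + 5.36 λ)/(1 + 1.31 λ).
Solving: λ (I_D1 V_DS2 − I_D2 V_DS1) = I_D2 − I_D1, so λ = (2.66 − 2.18) / (2.18 × 5.36 − 2.66 × 1.31) = 0.48 / 8.2 = 0.0585 V⁻¹.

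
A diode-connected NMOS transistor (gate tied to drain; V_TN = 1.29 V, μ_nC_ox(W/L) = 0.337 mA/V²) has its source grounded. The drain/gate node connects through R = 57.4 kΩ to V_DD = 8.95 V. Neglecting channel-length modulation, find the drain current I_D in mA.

With gate tied to drain, V_GS = V_DS ≥ V_GS − V_TN, so the device is in saturation.
KCL at the drain: ½ k_n (V_GS − V_TN)² = (V_DD − V_GS)/R.
Let x = V_GS − 1.29. Then 9.67 x² + x − 7.66 = 0, giving x = 0.84 V (positive root), so V_GS = 2.13 V.
I_D = (V_DD − V_GS)/R = (8.95 − 2.13) / 57.4 = 0.119 mA.

I_D = 0.119 mA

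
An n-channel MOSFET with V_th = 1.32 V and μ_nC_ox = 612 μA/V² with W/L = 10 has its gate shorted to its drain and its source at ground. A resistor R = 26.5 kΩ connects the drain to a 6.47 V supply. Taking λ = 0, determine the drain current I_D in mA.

With gate tied to drain, V_GS = V_DS ≥ V_GS − V_th, so the device is in saturation.
k_n = μ_nC_ox · (W/L) = 6.12 mA/V².
KCL at the drain: ½ k_n (V_GS − V_th)² = (V_DD − V_GS)/R.
Let x = V_GS − 1.32. Then 81.1 x² + x − 5.15 = 0, giving x = 0.246 V (positive root), so V_GS = 1.57 V.
I_D = (V_DD − V_GS)/R = (6.47 − 1.57) / 26.5 = 0.185 mA.

I_D = 0.185 mA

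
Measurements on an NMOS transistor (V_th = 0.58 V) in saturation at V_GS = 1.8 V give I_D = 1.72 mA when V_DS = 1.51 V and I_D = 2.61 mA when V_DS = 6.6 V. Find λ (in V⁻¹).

λ = 0.120 V⁻¹

With V_GS fixed, I_D ∝ (1 + λ V_DS) in saturation, so I_D2/I_D1 = (1 + λ V_DS2)/(1 + λ V_DS1).
2.61/1.72 = 1.517 = (1 + 6.6 λ)/(1 + 1.51 λ).
Solving: λ (I_D1 V_DS2 − I_D2 V_DS1) = I_D2 − I_D1, so λ = (2.61 − 1.72) / (1.72 × 6.6 − 2.61 × 1.51) = 0.89 / 7.41 = 0.12 V⁻¹.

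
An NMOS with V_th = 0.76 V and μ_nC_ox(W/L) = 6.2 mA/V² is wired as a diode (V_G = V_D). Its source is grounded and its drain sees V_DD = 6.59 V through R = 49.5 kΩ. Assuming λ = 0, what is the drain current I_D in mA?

I_D = 0.114 mA

With gate tied to drain, V_GS = V_DS ≥ V_GS − V_th, so the device is in saturation.
KCL at the drain: ½ k_n (V_GS − V_th)² = (V_DD − V_GS)/R.
Let x = V_GS − 0.76. Then 153 x² + x − 5.83 = 0, giving x = 0.192 V (positive root), so V_GS = 0.952 V.
I_D = (V_DD − V_GS)/R = (6.59 − 0.952) / 49.5 = 0.114 mA.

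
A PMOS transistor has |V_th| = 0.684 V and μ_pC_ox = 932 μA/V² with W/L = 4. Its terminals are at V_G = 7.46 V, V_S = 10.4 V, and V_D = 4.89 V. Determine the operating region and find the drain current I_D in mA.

V_SG = V_S − V_G = 10.4 − 7.46 = 2.94 V; V_SD = V_S − V_D = 10.4 − 4.89 = 5.51 V.
k_p = μ_pC_ox · (W/L) = 3.728 mA/V².
V_ov = V_SG − |V_th| = 2.94 − 0.684 = 2.26 V.
Since V_SD = 5.51 V ≥ V_ov = 2.26 V, the device is in saturation.
I_D = ½ k_p V_ov² = 0.5 × 3.728 × 2.26² = 9.49 mA.

Saturation; I_D = 9.49 mA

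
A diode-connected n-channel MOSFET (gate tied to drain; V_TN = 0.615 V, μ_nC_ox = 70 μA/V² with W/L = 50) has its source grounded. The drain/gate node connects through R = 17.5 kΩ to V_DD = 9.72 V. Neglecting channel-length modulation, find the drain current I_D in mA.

With gate tied to drain, V_GS = V_DS ≥ V_GS − V_TN, so the device is in saturation.
k_n = μ_nC_ox · (W/L) = 3.5 mA/V².
KCL at the drain: ½ k_n (V_GS − V_TN)² = (V_DD − V_GS)/R.
Let x = V_GS − 0.615. Then 30.6 x² + x − 9.105 = 0, giving x = 0.529 V (positive root), so V_GS = 1.14 V.
I_D = (V_DD − V_GS)/R = (9.72 − 1.14) / 17.5 = 0.49 mA.

I_D = 0.490 mA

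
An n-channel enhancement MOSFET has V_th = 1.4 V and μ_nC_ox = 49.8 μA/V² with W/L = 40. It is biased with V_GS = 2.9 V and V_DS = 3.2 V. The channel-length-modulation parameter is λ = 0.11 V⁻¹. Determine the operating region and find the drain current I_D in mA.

k_n = μ_nC_ox · (W/L) = 1.992 mA/V².
V_ov = V_GS − V_th = 2.9 − 1.4 = 1.5 V.
Since V_DS = 3.2 V ≥ V_ov = 1.5 V, the device is in saturation.
I_D = ½ k_n V_ov² (1 + λ V_DS) = 0.5 × 1.992 × 1.5² × (1 + 0.11 × 3.2) = 3.03 mA.

Saturation; I_D = 3.03 mA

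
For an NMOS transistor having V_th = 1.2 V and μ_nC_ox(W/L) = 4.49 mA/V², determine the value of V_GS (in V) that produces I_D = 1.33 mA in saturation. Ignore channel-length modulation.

V_GS = 1.97 V

In saturation I_D = ½ k_n (V_GS − V_th)², so V_GS − V_th = √(2 I_D / k_n) = √(2 × 1.33 / 4.49) = 0.77 V.
V_GS = 1.2 + 0.77 = 1.97 V.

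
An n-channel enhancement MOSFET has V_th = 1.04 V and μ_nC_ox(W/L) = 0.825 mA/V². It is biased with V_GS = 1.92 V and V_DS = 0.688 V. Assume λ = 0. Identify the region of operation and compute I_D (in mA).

Triode; I_D = 0.304 mA

V_ov = V_GS − V_th = 1.92 − 1.04 = 0.88 V.
Since V_DS = 0.688 V < V_ov = 0.88 V, the device is in the triode region.
I_D = k_n [V_ov · V_DS − ½ V_DS²] = 0.825 × [0.88 × 0.688 − 0.5 × 0.688²] = 0.304 mA.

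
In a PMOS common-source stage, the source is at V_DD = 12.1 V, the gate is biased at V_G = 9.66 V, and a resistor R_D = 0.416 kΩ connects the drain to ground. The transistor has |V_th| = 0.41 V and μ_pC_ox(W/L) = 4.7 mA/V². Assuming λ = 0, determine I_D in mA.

I_D = 9.68 mA

V_SG = V_DD − V_G = 12.1 − 9.66 = 2.44 V, so V_ov = 2.44 − 0.41 = 2.03 V.
Assume saturation: I_D = ½ k_p V_ov² = 0.5 × 4.7 × 2.03² = 9.68 mA, giving V_SD = V_DD − I_D R_D = 12.1 − 9.68 × 0.416 = 8.07 V.
V_SD = 8.07 V ≥ V_ov = 2.03 V, confirming saturation.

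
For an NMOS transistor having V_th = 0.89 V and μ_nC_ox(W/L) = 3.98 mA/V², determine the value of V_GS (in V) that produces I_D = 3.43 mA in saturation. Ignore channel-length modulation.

In saturation I_D = ½ k_n (V_GS − V_th)², so V_GS − V_th = √(2 I_D / k_n) = √(2 × 3.43 / 3.98) = 1.31 V.
V_GS = 0.89 + 1.31 = 2.2 V.

V_GS = 2.20 V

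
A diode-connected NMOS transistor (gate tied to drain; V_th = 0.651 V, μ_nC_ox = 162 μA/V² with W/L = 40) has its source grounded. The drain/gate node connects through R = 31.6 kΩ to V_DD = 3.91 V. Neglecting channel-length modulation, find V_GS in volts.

With gate tied to drain, V_GS = V_DS ≥ V_GS − V_th, so the device is in saturation.
k_n = μ_nC_ox · (W/L) = 6.48 mA/V².
KCL at the drain: ½ k_n (V_GS − V_th)² = (V_DD − V_GS)/R.
Let x = V_GS − 0.651. Then 102 x² + x − 3.259 = 0, giving x = 0.174 V (positive root), so V_GS = 0.825 V.
I_D = (V_DD − V_GS)/R = (3.91 − 0.825) / 31.6 = 0.0976 mA.

V_GS = 0.825 V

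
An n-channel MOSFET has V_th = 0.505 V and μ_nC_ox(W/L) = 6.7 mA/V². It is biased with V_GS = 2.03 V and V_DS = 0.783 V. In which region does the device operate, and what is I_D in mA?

V_ov = V_GS − V_th = 2.03 − 0.505 = 1.52 V.
Since V_DS = 0.783 V < V_ov = 1.52 V, the device is in the triode region.
I_D = k_n [V_ov · V_DS − ½ V_DS²] = 6.7 × [1.52 × 0.783 − 0.5 × 0.783²] = 5.95 mA.

Triode; I_D = 5.95 mA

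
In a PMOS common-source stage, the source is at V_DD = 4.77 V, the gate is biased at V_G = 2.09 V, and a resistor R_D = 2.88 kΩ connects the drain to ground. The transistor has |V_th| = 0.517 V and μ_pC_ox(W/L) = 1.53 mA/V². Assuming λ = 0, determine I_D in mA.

V_SG = V_DD − V_G = 4.77 − 2.09 = 2.68 V, so V_ov = 2.68 − 0.517 = 2.16 V.
Assume saturation: I_D = ½ k_p V_ov² = 0.5 × 1.53 × 2.16² = 3.58 mA, giving V_SD = V_DD − I_D R_D = 4.77 − 3.58 × 2.88 = -5.54 V.
But -5.54 V < V_ov = 2.16 V, so the device is actually in triode.
In triode I_D = k_p[V_ov V_SD − ½ V_SD²] and I_D = (V_DD − V_SD)/R_D. Equating: 2.2 V_SD² − 10.53 V_SD + 4.77 = 0, giving V_SD = 0.507 V (the root below V_ov).
I_D = (4.77 − 0.507) / 2.88 = 1.48 mA.

I_D = 1.48 mA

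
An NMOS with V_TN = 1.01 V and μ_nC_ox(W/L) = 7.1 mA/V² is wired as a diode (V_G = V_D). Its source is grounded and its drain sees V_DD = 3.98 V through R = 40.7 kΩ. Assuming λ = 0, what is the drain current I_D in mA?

With gate tied to drain, V_GS = V_DS ≥ V_GS − V_TN, so the device is in saturation.
KCL at the drain: ½ k_n (V_GS − V_TN)² = (V_DD − V_GS)/R.
Let x = V_GS − 1.01. Then 144 x² + x − 2.97 = 0, giving x = 0.14 V (positive root), so V_GS = 1.15 V.
I_D = (V_DD − V_GS)/R = (3.98 − 1.15) / 40.7 = 0.0695 mA.

I_D = 0.0695 mA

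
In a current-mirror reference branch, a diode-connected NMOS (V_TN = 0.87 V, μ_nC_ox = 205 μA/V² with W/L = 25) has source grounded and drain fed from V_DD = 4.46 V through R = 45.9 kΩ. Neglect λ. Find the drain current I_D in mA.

With gate tied to drain, V_GS = V_DS ≥ V_GS − V_TN, so the device is in saturation.
k_n = μ_nC_ox · (W/L) = 5.125 mA/V².
KCL at the drain: ½ k_n (V_GS − V_TN)² = (V_DD − V_GS)/R.
Let x = V_GS − 0.87. Then 118 x² + x − 3.59 = 0, giving x = 0.171 V (positive root), so V_GS = 1.04 V.
I_D = (V_DD − V_GS)/R = (4.46 − 1.04) / 45.9 = 0.0745 mA.

I_D = 0.0745 mA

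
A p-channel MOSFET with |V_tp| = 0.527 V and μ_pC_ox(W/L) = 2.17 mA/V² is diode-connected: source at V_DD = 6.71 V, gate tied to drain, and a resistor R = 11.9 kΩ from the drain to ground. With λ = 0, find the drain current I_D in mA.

With gate tied to drain, V_SG = V_SD ≥ V_SG − |V_tp|, so the device is in saturation.
KCL at the drain: ½ k_p (V_SG − |V_tp|)² = (V_DD − V_SG)/R.
Let x = V_SG − 0.527. Then 12.9 x² + x − 6.183 = 0, giving x = 0.654 V (positive root), so V_SG = 1.18 V.
I_D = (V_DD − V_SG)/R = (6.71 − 1.18) / 11.9 = 0.465 mA.

I_D = 0.465 mA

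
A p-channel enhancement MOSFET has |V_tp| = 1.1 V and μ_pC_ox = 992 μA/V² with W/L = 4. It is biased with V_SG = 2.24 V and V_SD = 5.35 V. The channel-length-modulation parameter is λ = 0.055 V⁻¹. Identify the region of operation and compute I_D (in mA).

k_p = μ_pC_ox · (W/L) = 3.968 mA/V².
V_ov = V_SG − |V_tp| = 2.24 − 1.1 = 1.14 V.
Since V_SD = 5.35 V ≥ V_ov = 1.14 V, the device is in saturation.
I_D = ½ k_p V_ov² (1 + λ V_SD) = 0.5 × 3.968 × 1.14² × (1 + 0.055 × 5.35) = 3.34 mA.

Saturation; I_D = 3.34 mA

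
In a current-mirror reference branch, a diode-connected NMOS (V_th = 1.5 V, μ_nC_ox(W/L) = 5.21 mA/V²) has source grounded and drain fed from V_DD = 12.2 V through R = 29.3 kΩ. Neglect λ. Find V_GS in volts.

With gate tied to drain, V_GS = V_DS ≥ V_GS − V_th, so the device is in saturation.
KCL at the drain: ½ k_n (V_GS − V_th)² = (V_DD − V_GS)/R.
Let x = V_GS − 1.5. Then 76.3 x² + x − 10.7 = 0, giving x = 0.368 V (positive root), so V_GS = 1.87 V.
I_D = (V_DD − V_GS)/R = (12.2 − 1.87) / 29.3 = 0.353 mA.

V_GS = 1.87 V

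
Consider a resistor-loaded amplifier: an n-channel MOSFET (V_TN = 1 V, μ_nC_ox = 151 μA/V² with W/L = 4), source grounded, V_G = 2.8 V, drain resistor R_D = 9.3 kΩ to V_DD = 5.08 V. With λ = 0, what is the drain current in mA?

I_D = 0.490 mA

V_GS = V_G = 2.8 V, so V_ov = 2.8 − 1 = 1.8 V.
k_n = μ_nC_ox · (W/L) = 0.604 mA/V².
Assume saturation: I_D = ½ k_n V_ov² = 0.5 × 0.604 × 1.8² = 0.978 mA, giving V_DS = V_DD − I_D R_D = 5.08 − 0.978 × 9.3 = -4.02 V.
But -4.02 V < V_ov = 1.8 V, so the device is actually in triode.
In triode I_D = k_n[V_ov V_DS − ½ V_DS²] and I_D = (V_DD − V_DS)/R_D. Equating: 2.81 V_DS² − 11.11 V_DS + 5.08 = 0, giving V_DS = 0.528 V (the root below V_ov).
I_D = (5.08 − 0.528) / 9.3 = 0.49 mA.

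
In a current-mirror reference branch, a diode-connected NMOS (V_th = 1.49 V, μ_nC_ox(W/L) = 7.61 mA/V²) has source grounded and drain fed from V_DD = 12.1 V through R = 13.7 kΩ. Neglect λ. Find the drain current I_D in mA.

With gate tied to drain, V_GS = V_DS ≥ V_GS − V_th, so the device is in saturation.
KCL at the drain: ½ k_n (V_GS − V_th)² = (V_DD − V_GS)/R.
Let x = V_GS − 1.49. Then 52.1 x² + x − 10.61 = 0, giving x = 0.442 V (positive root), so V_GS = 1.93 V.
I_D = (V_DD − V_GS)/R = (12.1 − 1.93) / 13.7 = 0.742 mA.

I_D = 0.742 mA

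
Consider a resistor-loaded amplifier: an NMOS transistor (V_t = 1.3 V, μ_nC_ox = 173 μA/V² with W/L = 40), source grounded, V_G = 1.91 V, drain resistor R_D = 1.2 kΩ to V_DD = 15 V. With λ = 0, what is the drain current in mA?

I_D = 1.29 mA

V_GS = V_G = 1.91 V, so V_ov = 1.91 − 1.3 = 0.61 V.
k_n = μ_nC_ox · (W/L) = 6.92 mA/V².
Assume saturation: I_D = ½ k_n V_ov² = 0.5 × 6.92 × 0.61² = 1.29 mA, giving V_DS = V_DD − I_D R_D = 15 − 1.29 × 1.2 = 13.5 V.
V_DS = 13.5 V ≥ V_ov = 0.61 V, confirming saturation.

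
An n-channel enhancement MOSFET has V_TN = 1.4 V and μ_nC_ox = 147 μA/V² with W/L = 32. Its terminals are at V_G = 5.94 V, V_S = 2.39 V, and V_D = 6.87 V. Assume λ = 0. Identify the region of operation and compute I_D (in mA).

Saturation; I_D = 10.9 mA

V_GS = V_G − V_S = 5.94 − 2.39 = 3.55 V; V_DS = V_D − V_S = 6.87 − 2.39 = 4.48 V.
k_n = μ_nC_ox · (W/L) = 4.704 mA/V².
V_ov = V_GS − V_TN = 3.55 − 1.4 = 2.15 V.
Since V_DS = 4.48 V ≥ V_ov = 2.15 V, the device is in saturation.
I_D = ½ k_n V_ov² = 0.5 × 4.704 × 2.15² = 10.9 mA.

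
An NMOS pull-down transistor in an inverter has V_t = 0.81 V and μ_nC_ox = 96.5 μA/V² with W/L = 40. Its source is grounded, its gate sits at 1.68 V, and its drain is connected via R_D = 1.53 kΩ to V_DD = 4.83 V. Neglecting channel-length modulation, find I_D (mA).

V_GS = V_G = 1.68 V, so V_ov = 1.68 − 0.81 = 0.87 V.
k_n = μ_nC_ox · (W/L) = 3.86 mA/V².
Assume saturation: I_D = ½ k_n V_ov² = 0.5 × 3.86 × 0.87² = 1.46 mA, giving V_DS = V_DD − I_D R_D = 4.83 − 1.46 × 1.53 = 2.59 V.
V_DS = 2.59 V ≥ V_ov = 0.87 V, confirming saturation.

I_D = 1.46 mA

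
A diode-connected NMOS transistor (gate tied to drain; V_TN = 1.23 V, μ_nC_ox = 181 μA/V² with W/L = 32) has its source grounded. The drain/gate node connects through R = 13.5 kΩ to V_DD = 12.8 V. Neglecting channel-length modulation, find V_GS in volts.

With gate tied to drain, V_GS = V_DS ≥ V_GS − V_TN, so the device is in saturation.
k_n = μ_nC_ox · (W/L) = 5.792 mA/V².
KCL at the drain: ½ k_n (V_GS − V_TN)² = (V_DD − V_GS)/R.
Let x = V_GS − 1.23. Then 39.1 x² + x − 11.57 = 0, giving x = 0.531 V (positive root), so V_GS = 1.76 V.
I_D = (V_DD − V_GS)/R = (12.8 − 1.76) / 13.5 = 0.818 mA.

V_GS = 1.76 V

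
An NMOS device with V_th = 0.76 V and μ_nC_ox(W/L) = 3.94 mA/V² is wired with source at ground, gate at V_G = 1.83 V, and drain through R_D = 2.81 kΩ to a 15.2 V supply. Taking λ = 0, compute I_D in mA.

I_D = 2.26 mA

V_GS = V_G = 1.83 V, so V_ov = 1.83 − 0.76 = 1.07 V.
Assume saturation: I_D = ½ k_n V_ov² = 0.5 × 3.94 × 1.07² = 2.26 mA, giving V_DS = V_DD − I_D R_D = 15.2 − 2.26 × 2.81 = 8.86 V.
V_DS = 8.86 V ≥ V_ov = 1.07 V, confirming saturation.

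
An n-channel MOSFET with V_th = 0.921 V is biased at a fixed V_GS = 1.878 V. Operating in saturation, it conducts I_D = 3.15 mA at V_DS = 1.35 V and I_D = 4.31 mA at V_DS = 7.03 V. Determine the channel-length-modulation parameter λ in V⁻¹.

λ = 0.0711 V⁻¹

With V_GS fixed, I_D ∝ (1 + λ V_DS) in saturation, so I_D2/I_D1 = (1 + λ V_DS2)/(1 + λ V_DS1).
4.31/3.15 = 1.368 = (1 + 7.03 λ)/(1 + 1.35 λ).
Solving: λ (I_D1 V_DS2 − I_D2 V_DS1) = I_D2 − I_D1, so λ = (4.31 − 3.15) / (3.15 × 7.03 − 4.31 × 1.35) = 1.16 / 16.3 = 0.0711 V⁻¹.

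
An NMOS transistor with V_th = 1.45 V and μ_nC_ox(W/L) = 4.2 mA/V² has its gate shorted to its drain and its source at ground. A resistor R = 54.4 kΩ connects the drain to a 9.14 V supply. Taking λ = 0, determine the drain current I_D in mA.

With gate tied to drain, V_GS = V_DS ≥ V_GS − V_th, so the device is in saturation.
KCL at the drain: ½ k_n (V_GS − V_th)² = (V_DD − V_GS)/R.
Let x = V_GS − 1.45. Then 114 x² + x − 7.69 = 0, giving x = 0.255 V (positive root), so V_GS = 1.71 V.
I_D = (V_DD − V_GS)/R = (9.14 − 1.71) / 54.4 = 0.137 mA.

I_D = 0.137 mA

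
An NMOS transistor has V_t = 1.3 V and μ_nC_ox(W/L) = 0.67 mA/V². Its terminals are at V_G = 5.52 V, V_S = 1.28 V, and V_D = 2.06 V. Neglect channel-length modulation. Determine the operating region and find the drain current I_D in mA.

Triode; I_D = 1.33 mA

V_GS = V_G − V_S = 5.52 − 1.28 = 4.24 V; V_DS = V_D − V_S = 2.06 − 1.28 = 0.78 V.
V_ov = V_GS − V_t = 4.24 − 1.3 = 2.94 V.
Since V_DS = 0.78 V < V_ov = 2.94 V, the device is in the triode region.
I_D = k_n [V_ov · V_DS − ½ V_DS²] = 0.67 × [2.94 × 0.78 − 0.5 × 0.78²] = 1.33 mA.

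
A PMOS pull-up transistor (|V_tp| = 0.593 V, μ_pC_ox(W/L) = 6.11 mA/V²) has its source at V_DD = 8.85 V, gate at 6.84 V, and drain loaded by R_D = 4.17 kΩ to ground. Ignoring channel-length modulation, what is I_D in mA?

I_D = 2.06 mA

V_SG = V_DD − V_G = 8.85 − 6.84 = 2.01 V, so V_ov = 2.01 − 0.593 = 1.42 V.
Assume saturation: I_D = ½ k_p V_ov² = 0.5 × 6.11 × 1.42² = 6.13 mA, giving V_SD = V_DD − I_D R_D = 8.85 − 6.13 × 4.17 = -16.7 V.
But -16.7 V < V_ov = 1.42 V, so the device is actually in triode.
In triode I_D = k_p[V_ov V_SD − ½ V_SD²] and I_D = (V_DD − V_SD)/R_D. Equating: 12.7 V_SD² − 37.1 V_SD + 8.85 = 0, giving V_SD = 0.262 V (the root below V_ov).
I_D = (8.85 − 0.262) / 4.17 = 2.06 mA.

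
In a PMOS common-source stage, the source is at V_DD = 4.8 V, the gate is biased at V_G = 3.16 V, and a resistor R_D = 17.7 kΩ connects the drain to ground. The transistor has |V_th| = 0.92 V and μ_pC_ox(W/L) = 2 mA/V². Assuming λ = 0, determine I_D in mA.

V_SG = V_DD − V_G = 4.8 − 3.16 = 1.64 V, so V_ov = 1.64 − 0.92 = 0.72 V.
Assume saturation: I_D = ½ k_p V_ov² = 0.5 × 2 × 0.72² = 0.518 mA, giving V_SD = V_DD − I_D R_D = 4.8 − 0.518 × 17.7 = -4.38 V.
But -4.38 V < V_ov = 0.72 V, so the device is actually in triode.
In triode I_D = k_p[V_ov V_SD − ½ V_SD²] and I_D = (V_DD − V_SD)/R_D. Equating: 17.7 V_SD² − 26.49 V_SD + 4.8 = 0, giving V_SD = 0.211 V (the root below V_ov).
I_D = (4.8 − 0.211) / 17.7 = 0.259 mA.

I_D = 0.259 mA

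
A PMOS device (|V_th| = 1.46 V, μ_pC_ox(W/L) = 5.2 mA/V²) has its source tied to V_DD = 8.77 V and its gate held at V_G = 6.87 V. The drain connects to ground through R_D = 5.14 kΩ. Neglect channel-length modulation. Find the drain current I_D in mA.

I_D = 0.503 mA

V_SG = V_DD − V_G = 8.77 − 6.87 = 1.9 V, so V_ov = 1.9 − 1.46 = 0.44 V.
Assume saturation: I_D = ½ k_p V_ov² = 0.5 × 5.2 × 0.44² = 0.503 mA, giving V_SD = V_DD − I_D R_D = 8.77 − 0.503 × 5.14 = 6.18 V.
V_SD = 6.18 V ≥ V_ov = 0.44 V, confirming saturation.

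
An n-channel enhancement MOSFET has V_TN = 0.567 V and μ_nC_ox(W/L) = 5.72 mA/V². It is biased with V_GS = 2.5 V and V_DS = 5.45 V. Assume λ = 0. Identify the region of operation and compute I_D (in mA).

V_ov = V_GS − V_TN = 2.5 − 0.567 = 1.93 V.
Since V_DS = 5.45 V ≥ V_ov = 1.93 V, the device is in saturation.
I_D = ½ k_n V_ov² = 0.5 × 5.72 × 1.93² = 10.7 mA.

Saturation; I_D = 10.7 mA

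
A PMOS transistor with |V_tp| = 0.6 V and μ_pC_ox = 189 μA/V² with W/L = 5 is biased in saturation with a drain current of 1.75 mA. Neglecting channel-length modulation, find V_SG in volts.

k_p = μ_pC_ox · (W/L) = 0.945 mA/V².
In saturation I_D = ½ k_p (V_SG − |V_tp|)², so V_SG − |V_tp| = √(2 I_D / k_p) = √(2 × 1.75 / 0.945) = 1.92 V.
V_SG = 0.6 + 1.92 = 2.52 V.

V_SG = 2.52 V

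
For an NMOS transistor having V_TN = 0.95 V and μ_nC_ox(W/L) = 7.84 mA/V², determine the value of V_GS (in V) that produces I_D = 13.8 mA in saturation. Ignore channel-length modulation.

In saturation I_D = ½ k_n (V_GS − V_TN)², so V_GS − V_TN = √(2 I_D / k_n) = √(2 × 13.8 / 7.84) = 1.88 V.
V_GS = 0.95 + 1.88 = 2.83 V.

V_GS = 2.83 V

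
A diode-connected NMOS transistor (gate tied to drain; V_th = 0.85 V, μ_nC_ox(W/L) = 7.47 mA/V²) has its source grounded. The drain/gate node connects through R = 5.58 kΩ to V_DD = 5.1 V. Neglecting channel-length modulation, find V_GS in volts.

V_GS = 1.28 V

With gate tied to drain, V_GS = V_DS ≥ V_GS − V_th, so the device is in saturation.
KCL at the drain: ½ k_n (V_GS − V_th)² = (V_DD − V_GS)/R.
Let x = V_GS − 0.85. Then 20.8 x² + x − 4.25 = 0, giving x = 0.428 V (positive root), so V_GS = 1.28 V.
I_D = (V_DD − V_GS)/R = (5.1 − 1.28) / 5.58 = 0.685 mA.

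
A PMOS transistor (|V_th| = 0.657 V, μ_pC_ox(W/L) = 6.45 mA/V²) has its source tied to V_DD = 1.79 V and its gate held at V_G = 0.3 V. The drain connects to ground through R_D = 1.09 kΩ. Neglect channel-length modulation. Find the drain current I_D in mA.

V_SG = V_DD − V_G = 1.79 − 0.3 = 1.49 V, so V_ov = 1.49 − 0.657 = 0.833 V.
Assume saturation: I_D = ½ k_p V_ov² = 0.5 × 6.45 × 0.833² = 2.24 mA, giving V_SD = V_DD − I_D R_D = 1.79 − 2.24 × 1.09 = -0.649 V.
But -0.649 V < V_ov = 0.833 V, so the device is actually in triode.
In triode I_D = k_p[V_ov V_SD − ½ V_SD²] and I_D = (V_DD − V_SD)/R_D. Equating: 3.52 V_SD² − 6.856 V_SD + 1.79 = 0, giving V_SD = 0.31 V (the root below V_ov).
I_D = (1.79 − 0.31) / 1.09 = 1.36 mA.

I_D = 1.36 mA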